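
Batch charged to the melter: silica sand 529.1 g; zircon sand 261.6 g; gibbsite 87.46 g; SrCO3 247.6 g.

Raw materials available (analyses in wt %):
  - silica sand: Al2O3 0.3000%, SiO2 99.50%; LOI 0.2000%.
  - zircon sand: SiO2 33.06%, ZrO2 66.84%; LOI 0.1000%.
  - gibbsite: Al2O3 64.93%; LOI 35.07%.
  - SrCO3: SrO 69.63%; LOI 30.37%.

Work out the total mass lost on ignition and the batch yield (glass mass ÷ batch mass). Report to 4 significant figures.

LOI loss = 107.2 g; glass = 1019 g; yield = 90.48%

In-progress results are rounded to 4 significant figures as shown. All internal work holds full float precision at every stage — each reported figure is rounded once only. The derived quantities are re-derived using the weight values per 1019 g of glass at full precision (LOI, the totals, four oxide percentages, the yield, net glass mass), exactly as printed in the problem or answer text.
Material-by-material LOI:
  silica sand: 529.1 × 0.002000 = 1.058 g
  zircon sand: 261.6 × 0.001000 = 0.2616 g
  gibbsite: 87.46 × 0.3507 = 30.67 g
  SrCO3: 247.6 × 0.3037 = 75.20 g
Total LOI = 107.2 g
Glass = batch − LOI = 1126 − 107.2 = 1019 g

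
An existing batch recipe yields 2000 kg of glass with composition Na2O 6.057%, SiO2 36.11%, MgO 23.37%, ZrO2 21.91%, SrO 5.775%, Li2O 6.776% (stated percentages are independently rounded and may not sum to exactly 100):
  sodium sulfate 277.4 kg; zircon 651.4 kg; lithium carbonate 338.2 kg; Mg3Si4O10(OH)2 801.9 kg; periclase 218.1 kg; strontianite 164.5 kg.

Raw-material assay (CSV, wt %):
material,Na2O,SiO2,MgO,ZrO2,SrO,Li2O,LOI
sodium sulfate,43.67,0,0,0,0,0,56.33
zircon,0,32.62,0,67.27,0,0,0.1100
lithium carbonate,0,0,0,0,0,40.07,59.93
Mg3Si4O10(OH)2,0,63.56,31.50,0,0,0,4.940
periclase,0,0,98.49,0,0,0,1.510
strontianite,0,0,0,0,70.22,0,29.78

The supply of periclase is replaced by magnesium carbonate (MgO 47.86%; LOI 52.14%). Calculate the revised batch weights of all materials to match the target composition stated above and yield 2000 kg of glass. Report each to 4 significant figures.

Revised batch per 2000 kg glass:
  sodium sulfate: 277.4 kg
  zircon: 651.4 kg
  lithium carbonate: 338.2 kg
  Mg3Si4O10(OH)2: 801.9 kg
  magnesium carbonate: 448.8 kg
  strontianite: 164.5 kg
Total batch = 2682 kg; LOI loss = 682.3 kg

Intermediates are displayed, with 4-significant-digit rounding, in the working — the whole derivation keeps full precision in all steps; every reported number sees exactly one rounding. All derived quantities, which include six oxide percentages, the totals, ignition loss, net glass mass, the yield, are carried at full precision, precisely as stated by the problem or answer text, starting from the weights at 2000 kg of glass.
Target oxide masses per 2000 kg glass:
  Na2O: 6.057% × 2000 = 121.1 kg
  SiO2: 36.11% × 2000 = 722.2 kg
  MgO: 23.37% × 2000 = 467.4 kg
  ZrO2: 21.91% × 2000 = 438.2 kg
  SrO: 5.775% × 2000 = 115.5 kg
  Li2O: 6.776% × 2000 = 135.5 kg
Verifying the oxide balance from the weights as reported, against the basis in use (target by target, the sums agree modulo rounding of the values):
  Na2O: 277.4·0.4367 = 121.1 kg (target 121.1 kg)
  SiO2: 651.4·0.3262 + 801.9·0.6356 = 722.2 kg (target 722.2 kg)
  MgO: 801.9·0.3150 + 448.8·0.4786 = 467.4 kg (target 467.4 kg)
  ZrO2: 651.4·0.6727 = 438.2 kg (target 438.2 kg)
  SrO: 164.5·0.7022 = 115.5 kg (target 115.5 kg)
  Li2O: 338.2·0.4007 = 135.5 kg (target 135.5 kg)
Glass-mass sanity pass: total batch − LOI = 2000 kg (oxide target masses add up to 2000 kg; the stated basis being 2000 kg — rounding explains the deltas).
Summing the batch: Σ batch = 2682 kg; LOI removed, Σ of batch·LOI: 682.3 kg; yield, glass over the total, = 74.56%.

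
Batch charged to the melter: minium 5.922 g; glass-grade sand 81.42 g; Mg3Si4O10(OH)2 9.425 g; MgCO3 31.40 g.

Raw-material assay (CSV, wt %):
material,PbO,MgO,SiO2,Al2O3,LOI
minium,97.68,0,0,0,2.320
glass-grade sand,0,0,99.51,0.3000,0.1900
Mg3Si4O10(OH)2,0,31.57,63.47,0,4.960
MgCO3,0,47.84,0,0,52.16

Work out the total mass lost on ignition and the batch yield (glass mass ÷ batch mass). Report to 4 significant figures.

LOI loss = 17.14 g; glass = 111.0 g; yield = 86.63%

Intermediates are displayed rounded off to 4 significant figures on the page — each numeric step runs at exact precision in all steps; every reported figure takes just one rounding. All derived quantities are rebuilt at exact precision (ignition loss, yield, net glass mass, totals, four oxide percentages) from the batch weights for 111.0 g of glass as written in the problem or answer text.
LOI of each material in turn:
  minium: 5.922 × 0.02320 = 0.1374 g
  glass-grade sand: 81.42 × 0.001900 = 0.1547 g
  Mg3Si4O10(OH)2: 9.425 × 0.04960 = 0.4675 g
  MgCO3: 31.40 × 0.5216 = 16.38 g
Total LOI = 17.14 g
Glass = batch − LOI = 128.2 − 17.14 = 111.0 g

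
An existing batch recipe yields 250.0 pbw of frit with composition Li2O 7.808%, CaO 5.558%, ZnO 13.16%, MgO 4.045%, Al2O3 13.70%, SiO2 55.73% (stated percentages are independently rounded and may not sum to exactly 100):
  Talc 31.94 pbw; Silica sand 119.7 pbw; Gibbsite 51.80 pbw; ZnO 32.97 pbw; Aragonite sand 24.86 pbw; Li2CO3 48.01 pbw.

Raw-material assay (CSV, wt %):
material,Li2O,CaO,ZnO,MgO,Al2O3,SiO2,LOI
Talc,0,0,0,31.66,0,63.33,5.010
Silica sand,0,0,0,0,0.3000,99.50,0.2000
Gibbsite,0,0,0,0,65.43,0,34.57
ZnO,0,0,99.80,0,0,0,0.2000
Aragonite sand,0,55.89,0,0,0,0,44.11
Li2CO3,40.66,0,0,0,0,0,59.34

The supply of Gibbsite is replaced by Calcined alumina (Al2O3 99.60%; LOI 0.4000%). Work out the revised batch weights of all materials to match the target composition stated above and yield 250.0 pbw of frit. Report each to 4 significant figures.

Revised batch per 250.0 pbw frit:
  Talc: 31.94 pbw
  Silica sand: 119.7 pbw
  Calcined alumina: 34.03 pbw
  ZnO: 32.97 pbw
  Aragonite sand: 24.86 pbw
  Li2CO3: 48.01 pbw
Total batch = 291.5 pbw; LOI loss = 41.50 pbw

Mid-chain values appear (rounded to four significant figures) when written out; full float precision is carried at every stage — every reported figure sees exactly one rounding. All derived quantities (the totals, glass mass, the six compositions, ignition loss, the yield) are re-derived starting from the weights per 250.0 pbw of glass in full precision, as given in the problem or answer text.
Per-oxide target masses for 250.0 pbw frit:
  Li2O: 7.808% × 250.0 = 19.52 pbw
  CaO: 5.558% × 250.0 = 13.90 pbw
  ZnO: 13.16% × 250.0 = 32.90 pbw
  MgO: 4.045% × 250.0 = 10.11 pbw
  Al2O3: 13.70% × 250.0 = 34.25 pbw
  SiO2: 55.73% × 250.0 = 139.3 pbw
Mass-balance tally per oxide given the weights on record, relative to the basis at hand (summed amounts equal target values given rounding of the digits):
  Li2O: 48.01·0.4066 = 19.52 pbw (target 19.52 pbw)
  CaO: 24.86·0.5589 = 13.89 pbw (target 13.90 pbw)
  ZnO: 32.97·0.9980 = 32.90 pbw (target 32.90 pbw)
  MgO: 31.94·0.3166 = 10.11 pbw (target 10.11 pbw)
  Al2O3: 119.7·0.003000 + 34.03·0.9960 = 34.25 pbw (target 34.25 pbw)
  SiO2: 31.94·0.6333 + 119.7·0.9950 = 139.3 pbw (target 139.3 pbw)
Glass-mass bookkeeping: the batch minus its LOI: 250.0 pbw (per-oxide target masses sum to 250.0 pbw; stated basis 250.0 pbw — a pure rounding effect).
Batch grand total — Σ batch = 291.5 pbw; LOI removed, Σ of batch·LOI: 41.50 pbw; the yield ratio, glass ÷ batch: 85.76%.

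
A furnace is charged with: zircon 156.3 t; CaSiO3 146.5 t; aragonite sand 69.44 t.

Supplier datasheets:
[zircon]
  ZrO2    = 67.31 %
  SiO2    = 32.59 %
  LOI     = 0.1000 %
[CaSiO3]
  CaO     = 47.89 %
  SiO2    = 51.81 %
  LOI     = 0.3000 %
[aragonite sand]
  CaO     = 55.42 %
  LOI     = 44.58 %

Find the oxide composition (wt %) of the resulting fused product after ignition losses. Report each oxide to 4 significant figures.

All internal work carries exact precision at all times. Working values appear with 4-significant-figure rounding alongside each step; exactly one rounding lands on each reported value — derived quantities, which include glass mass, ignition loss, the three compositions, the totals, yield, are recomputed at full precision, as given in either problem or answer, from the batch weights per 340.7 t of glass.
Mass of each oxide from the mix:
  ZrO2: 156.3·0.6731 = 105.2 t
  CaO: 146.5·0.4789 + 69.44·0.5542 = 108.6 t
  SiO2: 156.3·0.3259 + 146.5·0.5181 = 126.8 t
LOI: 156.3·0.001000 + 146.5·0.003000 + 69.44·0.4458 = 31.55 t
Resulting glass, batch − LOI: 372.2 − 31.55 = 340.7 t (the oxide masses sum to this)
percent share: oxide ÷ glass, ×100

Glass mass = 340.7 t (batch 372.2 − LOI 31.55).
Composition: ZrO2 30.88%, CaO 31.89%, SiO2 37.23%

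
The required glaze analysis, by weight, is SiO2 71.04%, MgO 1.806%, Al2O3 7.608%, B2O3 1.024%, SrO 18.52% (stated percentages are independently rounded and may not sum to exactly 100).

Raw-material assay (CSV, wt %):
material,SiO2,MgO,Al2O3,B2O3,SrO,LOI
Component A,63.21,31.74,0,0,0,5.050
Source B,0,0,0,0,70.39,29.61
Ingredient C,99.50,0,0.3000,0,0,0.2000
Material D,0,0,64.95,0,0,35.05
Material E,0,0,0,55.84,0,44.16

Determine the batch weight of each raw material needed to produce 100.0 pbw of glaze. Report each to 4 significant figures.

Batch per 100.0 pbw glaze:
  Component A: 5.690 pbw
  Source B: 26.31 pbw
  Ingredient C: 67.78 pbw
  Material D: 11.40 pbw
  Material E: 1.834 pbw
Total batch = 113.0 pbw; LOI loss = 13.02 pbw; yield = 88.48%

Full precision is kept end to end. Rounding to four significant digits governs every mid-chain value as printed; each reported value takes exactly one rounding — the derived quantities (the five compositions, the totals, glass mass, ignition loss, the yield) are re-derived at full float precision starting from the weights on 100.0 pbw of glass as they appear in the question or the answer.
Oxide-by-oxide targets in 100.0 pbw glaze:
  SiO2: 71.04% × 100.0 = 71.04 pbw
  MgO: 1.806% × 100.0 = 1.806 pbw
  Al2O3: 7.608% × 100.0 = 7.608 pbw
  B2O3: 1.024% × 100.0 = 1.024 pbw
  SrO: 18.52% × 100.0 = 18.52 pbw
Per-oxide balance check per the reported batch figures, versus the basis set out (every target is met by its sum exact up to rounding of places):
  SiO2: 5.690·0.6321 + 67.78·0.9950 = 71.04 pbw (target 71.04 pbw)
  MgO: 5.690·0.3174 = 1.806 pbw (target 1.806 pbw)
  Al2O3: 67.78·0.003000 + 11.40·0.6495 = 7.608 pbw (target 7.608 pbw)
  B2O3: 1.834·0.5584 = 1.024 pbw (target 1.024 pbw)
  SrO: 26.31·0.7039 = 18.52 pbw (target 18.52 pbw)
Auditing the glass mass value: whole batch net of LOI = 100.0 pbw (oxide target masses add up to 100.0 pbw; basis as stated: 100.0 pbw — rounding explains the deltas).
Summing the batch: Σ batch = 113.0 pbw; LOI loss = Σ batch·LOI = 13.02 pbw; the yield ratio, glass ÷ batch: 88.48%.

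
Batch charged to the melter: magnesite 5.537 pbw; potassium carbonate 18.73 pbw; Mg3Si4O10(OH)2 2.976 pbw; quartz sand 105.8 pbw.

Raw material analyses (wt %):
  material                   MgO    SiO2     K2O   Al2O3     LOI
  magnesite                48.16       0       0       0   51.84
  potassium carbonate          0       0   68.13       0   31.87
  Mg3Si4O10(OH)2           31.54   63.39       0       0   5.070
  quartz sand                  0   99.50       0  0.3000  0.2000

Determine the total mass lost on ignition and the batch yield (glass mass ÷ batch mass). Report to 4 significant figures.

LOI loss = 9.202 pbw; glass = 123.8 pbw; yield = 93.08%

The working math keeps full precision at every stage; in-progress results are shown rounded off to 4 significant digits within the worked lines — a single rounding completes each reported number; derived quantities, including ignition loss, totals, yield, net glass mass, four oxide percentages, are carried starting from the weights on 123.8 pbw of glass in full float precision as quoted within problem or answer.
Ignition loss by material:
  magnesite: 5.537 × 0.5184 = 2.870 pbw
  potassium carbonate: 18.73 × 0.3187 = 5.969 pbw
  Mg3Si4O10(OH)2: 2.976 × 0.05070 = 0.1509 pbw
  quartz sand: 105.8 × 0.002000 = 0.2116 pbw
Total LOI = 9.202 pbw
Glass = batch − LOI = 133.0 − 9.202 = 123.8 pbw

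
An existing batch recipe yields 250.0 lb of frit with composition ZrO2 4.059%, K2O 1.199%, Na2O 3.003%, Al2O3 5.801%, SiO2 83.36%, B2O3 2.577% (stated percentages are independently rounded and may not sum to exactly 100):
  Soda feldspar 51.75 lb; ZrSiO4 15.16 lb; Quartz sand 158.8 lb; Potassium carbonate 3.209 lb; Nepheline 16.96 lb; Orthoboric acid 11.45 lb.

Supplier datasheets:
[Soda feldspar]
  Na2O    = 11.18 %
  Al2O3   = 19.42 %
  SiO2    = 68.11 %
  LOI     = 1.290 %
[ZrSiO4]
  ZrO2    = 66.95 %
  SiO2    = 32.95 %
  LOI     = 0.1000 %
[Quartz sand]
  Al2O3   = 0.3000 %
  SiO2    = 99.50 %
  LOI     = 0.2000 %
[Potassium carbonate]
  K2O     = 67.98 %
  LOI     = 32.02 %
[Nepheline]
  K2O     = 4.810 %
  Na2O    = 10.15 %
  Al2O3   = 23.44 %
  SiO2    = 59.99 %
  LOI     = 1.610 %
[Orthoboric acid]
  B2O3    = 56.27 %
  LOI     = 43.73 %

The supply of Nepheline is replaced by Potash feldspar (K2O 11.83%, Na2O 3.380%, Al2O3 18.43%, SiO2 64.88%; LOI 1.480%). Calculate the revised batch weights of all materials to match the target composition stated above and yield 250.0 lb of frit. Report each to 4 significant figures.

Revised batch per 250.0 lb frit:
  Soda feldspar: 64.75 lb
  ZrSiO4: 15.16 lb
  Quartz sand: 154.9 lb
  Potassium carbonate: 3.028 lb
  Potash feldspar: 7.938 lb
  Orthoboric acid: 11.45 lb
Total batch = 257.2 lb; LOI loss = 7.254 lb

The intermediate values appear rounded off to 4 significant digits in the working. Every computation keeps full precision at each step; exactly one rounding goes into each reported number. Derived quantities are recomputed using the weight values per 250.0 lb of glass at exact precision (the totals, the yield, net glass mass, the six compositions, ignition loss) as given in problem or answer.
The oxide mass targets at 250.0 lb frit:
  ZrO2: 4.059% × 250.0 = 10.15 lb
  K2O: 1.199% × 250.0 = 2.998 lb
  Na2O: 3.003% × 250.0 = 7.508 lb
  Al2O3: 5.801% × 250.0 = 14.50 lb
  SiO2: 83.36% × 250.0 = 208.4 lb
  B2O3: 2.577% × 250.0 = 6.442 lb
Sums-versus-targets review from the weights as reported, per the basis as stated (summed amounts equal target values inside rounding margins):
  ZrO2: 15.16·0.6695 = 10.15 lb (target 10.15 lb)
  K2O: 3.028·0.6798 + 7.938·0.1183 = 2.997 lb (target 2.998 lb)
  Na2O: 64.75·0.1118 + 7.938·0.03380 = 7.507 lb (target 7.508 lb)
  Al2O3: 64.75·0.1942 + 154.9·0.003000 + 7.938·0.1843 = 14.50 lb (target 14.50 lb)
  SiO2: 64.75·0.6811 + 15.16·0.3295 + 154.9·0.9950 + 7.938·0.6488 = 208.4 lb (target 208.4 lb)
  B2O3: 11.45·0.5627 = 6.443 lb (target 6.442 lb)
Glass-mass closure: batch total minus LOI = 250.0 lb (summing oxide targets gives 250.0 lb; with the basis standing at 250.0 lb — gaps are rounding artifacts).
Batch total: Σ batch = 257.2 lb; the LOI term Σ batch·LOI equals 7.254 lb; yield = glass ÷ total batch = 97.18%.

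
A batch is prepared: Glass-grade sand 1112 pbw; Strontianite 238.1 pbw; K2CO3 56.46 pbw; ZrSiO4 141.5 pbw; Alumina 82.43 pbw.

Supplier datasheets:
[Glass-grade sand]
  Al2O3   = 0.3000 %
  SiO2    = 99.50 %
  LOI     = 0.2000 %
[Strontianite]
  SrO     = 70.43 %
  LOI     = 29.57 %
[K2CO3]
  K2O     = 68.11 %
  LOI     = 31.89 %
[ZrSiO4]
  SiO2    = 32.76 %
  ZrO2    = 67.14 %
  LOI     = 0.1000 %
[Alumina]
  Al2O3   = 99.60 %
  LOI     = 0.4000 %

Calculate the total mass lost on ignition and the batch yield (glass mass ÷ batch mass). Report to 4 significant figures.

The whole derivation maintains exact precision at each step; the intermediate values appear with 4-significant-figure rounding as written. Every reported figure takes exactly one rounding. The derived quantities are computed starting from the weights on 1539 pbw of glass in full precision (the totals, glass mass, LOI, yield, five oxide percentages), as set out in the problem or answer text.
Loss on ignition, line by line:
  Glass-grade sand: 1112 × 0.002000 = 2.224 pbw
  Strontianite: 238.1 × 0.2957 = 70.41 pbw
  K2CO3: 56.46 × 0.3189 = 18.01 pbw
  ZrSiO4: 141.5 × 0.001000 = 0.1415 pbw
  Alumina: 82.43 × 0.004000 = 0.3297 pbw
Total LOI = 91.11 pbw
Glass = batch − LOI = 1630 − 91.11 = 1539 pbw

LOI loss = 91.11 pbw; glass = 1539 pbw; yield = 94.41%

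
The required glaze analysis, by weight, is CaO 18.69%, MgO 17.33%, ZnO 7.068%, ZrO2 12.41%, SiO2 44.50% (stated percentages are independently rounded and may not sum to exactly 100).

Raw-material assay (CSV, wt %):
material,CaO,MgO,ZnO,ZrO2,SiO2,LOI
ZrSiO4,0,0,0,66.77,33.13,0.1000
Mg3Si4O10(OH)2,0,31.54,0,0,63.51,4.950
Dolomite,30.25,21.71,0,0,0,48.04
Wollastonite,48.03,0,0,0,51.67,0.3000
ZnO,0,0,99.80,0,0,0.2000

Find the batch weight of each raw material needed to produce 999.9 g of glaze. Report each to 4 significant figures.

Batch per 999.9 g glaze:
  ZrSiO4: 185.8 g
  Mg3Si4O10(OH)2: 399.0 g
  Dolomite: 218.4 g
  Wollastonite: 251.5 g
  ZnO: 70.81 g
Total batch = 1126 g; LOI loss = 125.8 g; yield = 88.83%

Values along the way are shown rounded off to 4 significant figures across the worked steps; all arithmetic runs at full float precision through the solve. Each reported value takes just one rounding; the derived quantities, which include ignition loss, the totals, net glass mass, yield, five oxide percentages, are carried in full precision, precisely as stated by question or answer, from the batch weights at 999.9 g of glass.
Oxide-by-oxide targets in 999.9 g glaze:
  CaO: 18.69% × 999.9 = 186.9 g
  MgO: 17.33% × 999.9 = 173.3 g
  ZnO: 7.068% × 999.9 = 70.67 g
  ZrO2: 12.41% × 999.9 = 124.1 g
  SiO2: 44.50% × 999.9 = 445.0 g
Oxide-by-oxide audit given the weights on record, for the quoted basis mass (each sum matches its target mass given rounding of the digits):
  CaO: 218.4·0.3025 + 251.5·0.4803 = 186.9 g (target 186.9 g)
  MgO: 399.0·0.3154 + 218.4·0.2171 = 173.3 g (target 173.3 g)
  ZnO: 70.81·0.9980 = 70.67 g (target 70.67 g)
  ZrO2: 185.8·0.6677 = 124.1 g (target 124.1 g)
  SiO2: 185.8·0.3313 + 399.0·0.6351 + 251.5·0.5167 = 444.9 g (target 445.0 g)
Glass mass check: batch total minus LOI = 999.8 g (per-oxide target masses sum to 999.9 g; against the stated basis, 999.9 g — differing by rounding only).
Total batch = Σ batch = 1126 g; Σ batch·LOI gives LOI loss = 125.8 g; as yield: glass ÷ batch → 88.83%.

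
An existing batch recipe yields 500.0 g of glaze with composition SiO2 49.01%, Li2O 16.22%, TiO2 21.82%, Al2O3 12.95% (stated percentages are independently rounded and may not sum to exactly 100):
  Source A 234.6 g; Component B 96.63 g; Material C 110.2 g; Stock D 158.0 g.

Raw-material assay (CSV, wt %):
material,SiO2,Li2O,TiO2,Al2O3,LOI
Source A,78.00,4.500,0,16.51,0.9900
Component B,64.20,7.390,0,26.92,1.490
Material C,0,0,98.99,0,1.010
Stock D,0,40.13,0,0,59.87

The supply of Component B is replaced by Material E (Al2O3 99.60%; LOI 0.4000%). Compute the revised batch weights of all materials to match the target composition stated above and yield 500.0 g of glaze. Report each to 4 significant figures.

Revised batch per 500.0 g glaze:
  Source A: 314.2 g
  Material E: 12.93 g
  Material C: 110.2 g
  Stock D: 166.9 g
Total batch = 604.2 g; LOI loss = 104.2 g

Each numeric step holds full precision in all steps; values along the way are printed, rounded to four significant digits, in the printout; each reported number includes exactly one rounding — the derived quantities are carried from the weighed amounts at 500.0 g of glass in full float precision (four oxide percentages, ignition loss, glass mass, totals, yield) as they appear in the problem or answer text.
Oxide mass targets, per 500.0 g glaze:
  SiO2: 49.01% × 500.0 = 245.0 g
  Li2O: 16.22% × 500.0 = 81.10 g
  TiO2: 21.82% × 500.0 = 109.1 g
  Al2O3: 12.95% × 500.0 = 64.75 g
Mass-balance tally per oxide applying the batch weights above, at the basis given (oxide sums agree with the targets given rounding of the digits):
  SiO2: 314.2·0.7800 = 245.1 g (target 245.0 g)
  Li2O: 314.2·0.04500 + 166.9·0.4013 = 81.12 g (target 81.10 g)
  TiO2: 110.2·0.9899 = 109.1 g (target 109.1 g)
  Al2O3: 314.2·0.1651 + 12.93·0.9960 = 64.75 g (target 64.75 g)
Mass balance on the glass: batch Σ − ignition loss = 500.0 g (targets for the oxides total 500.0 g; versus the stated basis of 500.0 g — differing by rounding only).
Total batch = Σ batch = 604.2 g; the LOI term Σ batch·LOI equals 104.2 g; as yield: glass ÷ batch → 82.76%.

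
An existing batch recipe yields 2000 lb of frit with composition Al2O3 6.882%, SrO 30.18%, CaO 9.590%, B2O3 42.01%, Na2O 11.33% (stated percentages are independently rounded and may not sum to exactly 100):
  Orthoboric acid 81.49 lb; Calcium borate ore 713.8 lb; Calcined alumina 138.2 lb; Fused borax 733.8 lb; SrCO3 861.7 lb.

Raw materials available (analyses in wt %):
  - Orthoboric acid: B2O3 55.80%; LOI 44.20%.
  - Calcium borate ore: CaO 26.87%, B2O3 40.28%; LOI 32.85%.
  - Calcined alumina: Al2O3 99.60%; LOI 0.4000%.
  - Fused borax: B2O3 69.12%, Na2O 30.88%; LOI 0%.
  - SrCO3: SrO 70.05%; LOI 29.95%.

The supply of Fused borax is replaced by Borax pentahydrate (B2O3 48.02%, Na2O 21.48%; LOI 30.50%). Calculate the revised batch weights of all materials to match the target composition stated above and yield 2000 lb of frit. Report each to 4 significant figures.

Revised batch per 2000 lb frit:
  Orthoboric acid: 82.61 lb
  Calcium borate ore: 713.8 lb
  Calcined alumina: 138.2 lb
  Borax pentahydrate: 1055 lb
  SrCO3: 861.7 lb
Total batch = 2851 lb; LOI loss = 851.4 lb

Mid-chain values are shown with 4-significant-figure rounding within the worked lines; exact precision is kept end to end — each reported value takes just one rounding; the derived quantities (ignition loss, totals, net glass mass, yield, the five compositions) are computed using the weight values on 2000 lb of glass in full precision precisely as stated by either problem or answer.
Per-oxide target masses for 2000 lb frit:
  Al2O3: 6.882% × 2000 = 137.6 lb
  SrO: 30.18% × 2000 = 603.6 lb
  CaO: 9.590% × 2000 = 191.8 lb
  B2O3: 42.01% × 2000 = 840.2 lb
  Na2O: 11.33% × 2000 = 226.6 lb
Mass-balance tally per oxide given the weights on record, versus the basis set out (sum by sum, the targets are met up to rounding of the answer):
  Al2O3: 138.2·0.9960 = 137.6 lb (target 137.6 lb)
  SrO: 861.7·0.7005 = 603.6 lb (target 603.6 lb)
  CaO: 713.8·0.2687 = 191.8 lb (target 191.8 lb)
  B2O3: 82.61·0.5580 + 713.8·0.4028 + 1055·0.4802 = 840.2 lb (target 840.2 lb)
  Na2O: 1055·0.2148 = 226.6 lb (target 226.6 lb)
Glass-mass bookkeeping: net batch after ignition = 2000 lb (per-oxide target masses sum to 2000 lb; with the basis standing at 2000 lb — any gap is answer rounding).
Total batch = Σ batch = 2851 lb; LOI loss = Σ batch·LOI = 851.4 lb; glass ÷ batch gives a yield of 70.14%.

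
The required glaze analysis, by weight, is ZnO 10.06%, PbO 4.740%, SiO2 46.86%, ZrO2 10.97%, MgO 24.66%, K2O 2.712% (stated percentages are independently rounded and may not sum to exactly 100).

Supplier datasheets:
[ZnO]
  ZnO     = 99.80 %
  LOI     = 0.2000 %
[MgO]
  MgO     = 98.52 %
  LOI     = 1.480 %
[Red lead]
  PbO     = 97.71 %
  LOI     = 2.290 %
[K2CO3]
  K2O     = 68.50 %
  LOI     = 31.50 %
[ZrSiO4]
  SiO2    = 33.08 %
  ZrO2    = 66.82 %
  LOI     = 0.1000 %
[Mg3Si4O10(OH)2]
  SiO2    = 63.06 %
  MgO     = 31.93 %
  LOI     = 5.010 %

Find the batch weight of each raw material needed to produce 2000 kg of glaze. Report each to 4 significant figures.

All internal work runs at full precision in all steps; rounding to four significant digits extends to every intermediate as displayed; a single rounding yields every reported value — derived quantities are recomputed in full float precision (the six compositions, net glass mass, LOI, yield, totals) from the batch weights for 2000 kg of glass, as written in the question or the answer.
Per-oxide target masses for 2000 kg glaze:
  ZnO: 10.06% × 2000 = 201.2 kg
  PbO: 4.740% × 2000 = 94.80 kg
  SiO2: 46.86% × 2000 = 937.2 kg
  ZrO2: 10.97% × 2000 = 219.4 kg
  MgO: 24.66% × 2000 = 493.2 kg
  K2O: 2.712% × 2000 = 54.24 kg
A balance pass over the oxides, working from each reported weight, versus the basis set out (summed amounts equal target values exact up to rounding of places):
  ZnO: 201.6·0.9980 = 201.2 kg (target 201.2 kg)
  PbO: 97.02·0.9771 = 94.80 kg (target 94.80 kg)
  SiO2: 328.3·0.3308 + 1314·0.6306 = 937.2 kg (target 937.2 kg)
  ZrO2: 328.3·0.6682 = 219.4 kg (target 219.4 kg)
  MgO: 74.76·0.9852 + 1314·0.3193 = 493.2 kg (target 493.2 kg)
  K2O: 79.18·0.6850 = 54.24 kg (target 54.24 kg)
Auditing the glass mass value: the batch minus its LOI: 2000 kg (per-oxide target masses sum to 2000 kg; versus the stated basis of 2000 kg — a pure rounding effect).
Summing the batch: Σ batch = 2095 kg; loss to ignition Σ batch·LOI = 94.83 kg; glass ÷ batch gives a yield of 95.47%.

Batch per 2000 kg glaze:
  ZnO: 201.6 kg
  MgO: 74.76 kg
  Red lead: 97.02 kg
  K2CO3: 79.18 kg
  ZrSiO4: 328.3 kg
  Mg3Si4O10(OH)2: 1314 kg
Total batch = 2095 kg; LOI loss = 94.83 kg; yield = 95.47%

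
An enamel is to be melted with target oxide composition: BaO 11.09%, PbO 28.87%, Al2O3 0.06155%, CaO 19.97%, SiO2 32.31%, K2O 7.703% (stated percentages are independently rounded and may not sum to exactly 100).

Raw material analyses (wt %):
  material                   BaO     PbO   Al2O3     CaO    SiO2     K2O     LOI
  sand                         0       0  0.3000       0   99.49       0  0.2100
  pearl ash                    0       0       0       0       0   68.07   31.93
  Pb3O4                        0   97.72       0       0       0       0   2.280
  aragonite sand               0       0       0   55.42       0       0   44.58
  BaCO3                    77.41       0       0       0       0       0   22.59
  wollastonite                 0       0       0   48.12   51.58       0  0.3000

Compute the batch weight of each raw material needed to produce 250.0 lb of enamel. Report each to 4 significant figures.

Batch per 250.0 lb enamel:
  sand: 51.29 lb
  pearl ash: 28.29 lb
  Pb3O4: 73.86 lb
  aragonite sand: 40.01 lb
  BaCO3: 35.82 lb
  wollastonite: 57.67 lb
Total batch = 286.9 lb; LOI loss = 36.93 lb; yield = 87.13%

All arithmetic keeps exact precision in every operation; mid-chain values are shown rounded off to 4 significant digits on the page — each reported number includes exactly one rounding. Derived quantities (ignition loss, the totals, net glass mass, yield, the six compositions) are re-derived using the weight values for 250.0 lb of glass in full float precision, as given in question or answer.
Target masses of each oxide per 250.0 lb enamel:
  BaO: 11.09% × 250.0 = 27.72 lb
  PbO: 28.87% × 250.0 = 72.18 lb
  Al2O3: 0.06155% × 250.0 = 0.1539 lb
  CaO: 19.97% × 250.0 = 49.92 lb
  SiO2: 32.31% × 250.0 = 80.78 lb
  K2O: 7.703% × 250.0 = 19.26 lb
Oxide-by-oxide audit using the reported weights, per the basis as stated (every target is met by its sum exact up to rounding of places):
  BaO: 35.82·0.7741 = 27.73 lb (target 27.72 lb)
  PbO: 73.86·0.9772 = 72.18 lb (target 72.18 lb)
  Al2O3: 51.29·0.003000 = 0.1539 lb (target 0.1539 lb)
  CaO: 40.01·0.5542 + 57.67·0.4812 = 49.92 lb (target 49.92 lb)
  SiO2: 51.29·0.9949 + 57.67·0.5158 = 80.77 lb (target 80.78 lb)
  K2O: 28.29·0.6807 = 19.26 lb (target 19.26 lb)
Glass-mass sanity pass: batch total minus LOI = 250.0 lb (the targets, summed, come to 250.0 lb; basis as stated: 250.0 lb — a pure rounding effect).
Summing the batch: Σ batch = 286.9 lb; LOI removed, Σ of batch·LOI: 36.93 lb; yield: glass divided by total = 87.13%.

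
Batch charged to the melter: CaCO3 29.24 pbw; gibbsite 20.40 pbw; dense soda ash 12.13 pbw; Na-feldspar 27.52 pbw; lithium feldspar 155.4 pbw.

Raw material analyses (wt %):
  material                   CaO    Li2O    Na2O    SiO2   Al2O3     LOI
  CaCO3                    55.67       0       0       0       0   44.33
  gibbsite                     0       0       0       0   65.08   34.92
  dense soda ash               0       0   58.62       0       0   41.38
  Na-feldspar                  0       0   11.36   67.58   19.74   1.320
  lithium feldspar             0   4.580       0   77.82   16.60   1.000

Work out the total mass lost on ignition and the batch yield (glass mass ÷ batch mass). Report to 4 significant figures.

In-progress results are shown (rounded to four significant digits) within the worked lines; every computation runs at full float precision in all steps. Every reported figure sees exactly one rounding. Derived quantities are re-derived from the weighed amounts per 217.7 pbw of glass at exact precision (the yield, net glass mass, the five compositions, totals, LOI), precisely as stated by the question or the answer.
Material-by-material LOI:
  CaCO3: 29.24 × 0.4433 = 12.96 pbw
  gibbsite: 20.40 × 0.3492 = 7.124 pbw
  dense soda ash: 12.13 × 0.4138 = 5.019 pbw
  Na-feldspar: 27.52 × 0.01320 = 0.3633 pbw
  lithium feldspar: 155.4 × 0.01000 = 1.554 pbw
Total LOI = 27.02 pbw
Glass = batch − LOI = 244.7 − 27.02 = 217.7 pbw

LOI loss = 27.02 pbw; glass = 217.7 pbw; yield = 88.96%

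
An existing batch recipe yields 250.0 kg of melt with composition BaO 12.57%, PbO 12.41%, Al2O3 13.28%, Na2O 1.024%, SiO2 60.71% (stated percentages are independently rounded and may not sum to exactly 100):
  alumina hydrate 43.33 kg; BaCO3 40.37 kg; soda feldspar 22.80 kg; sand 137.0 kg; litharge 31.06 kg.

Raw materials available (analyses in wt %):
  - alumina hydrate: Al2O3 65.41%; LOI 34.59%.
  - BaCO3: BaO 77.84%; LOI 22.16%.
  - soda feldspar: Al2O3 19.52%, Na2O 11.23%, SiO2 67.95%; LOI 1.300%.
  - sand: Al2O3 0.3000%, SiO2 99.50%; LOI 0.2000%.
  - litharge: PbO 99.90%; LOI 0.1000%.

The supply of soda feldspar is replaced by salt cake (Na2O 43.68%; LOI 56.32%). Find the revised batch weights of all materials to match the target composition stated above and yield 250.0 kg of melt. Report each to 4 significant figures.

Every computation holds exact precision in all steps; in-progress results appear rounded off to 4 significant figures on the page; each reported result receives exactly one rounding — all derived quantities, including the yield, glass mass, ignition loss, totals, the five compositions, are re-derived from the weighed amounts per 250.0 kg of glass at full float precision, as quoted within the problem or answer text.
Oxide-by-oxide targets in 250.0 kg melt:
  BaO: 12.57% × 250.0 = 31.42 kg
  PbO: 12.41% × 250.0 = 31.02 kg
  Al2O3: 13.28% × 250.0 = 33.20 kg
  Na2O: 1.024% × 250.0 = 2.560 kg
  SiO2: 60.71% × 250.0 = 151.8 kg
A balance pass over the oxides, with the batch weights as given, under the basis named above (each sum matches its target mass modulo rounding of the values):
  BaO: 40.37·0.7784 = 31.42 kg (target 31.42 kg)
  PbO: 31.06·0.9990 = 31.03 kg (target 31.02 kg)
  Al2O3: 50.06·0.6541 + 152.5·0.003000 = 33.20 kg (target 33.20 kg)
  Na2O: 5.861·0.4368 = 2.560 kg (target 2.560 kg)
  SiO2: 152.5·0.9950 = 151.7 kg (target 151.8 kg)
Glass-mass sanity pass: batch Σ − ignition loss = 250.0 kg (targets for the oxides total 250.0 kg; against the stated basis, 250.0 kg — rounding explains the deltas).
Batch grand total — Σ batch = 279.9 kg; ignition loss, Σ(batch × LOI) = 29.90 kg; yield: glass divided by total = 89.32%.

Revised batch per 250.0 kg melt:
  alumina hydrate: 50.06 kg
  BaCO3: 40.37 kg
  salt cake: 5.861 kg
  sand: 152.5 kg
  litharge: 31.06 kg
Total batch = 279.9 kg; LOI loss = 29.90 kg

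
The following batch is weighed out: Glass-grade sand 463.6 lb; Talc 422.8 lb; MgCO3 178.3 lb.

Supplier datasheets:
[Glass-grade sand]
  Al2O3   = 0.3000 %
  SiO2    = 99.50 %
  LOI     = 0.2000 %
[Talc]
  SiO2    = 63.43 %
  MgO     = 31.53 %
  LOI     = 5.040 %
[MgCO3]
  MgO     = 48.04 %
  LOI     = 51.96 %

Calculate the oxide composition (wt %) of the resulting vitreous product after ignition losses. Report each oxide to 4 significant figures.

Rounding to 4 significant digits governs every mid-chain value as displayed. Every computation holds full precision at every stage — every reported result undergoes a single rounding. Derived quantities (the three compositions, the yield, ignition loss, net glass mass, the totals) are re-derived from the batch weights for 949.8 lb of glass in full precision as quoted within either problem or answer.
Delivered oxide masses:
  Al2O3: 463.6·0.003000 = 1.391 lb
  SiO2: 463.6·0.9950 + 422.8·0.6343 = 729.5 lb
  MgO: 422.8·0.3153 + 178.3·0.4804 = 219.0 lb
LOI: 463.6·0.002000 + 422.8·0.05040 + 178.3·0.5196 = 114.9 lb
Net of LOI, the glass mass = 1065 − 114.9 = 949.8 lb (= the summed oxide contributions)
percent share: oxide ÷ glass, ×100

Glass mass = 949.8 lb (batch 1065 − LOI 114.9).
Composition: Al2O3 0.1464%, SiO2 76.80%, MgO 23.05%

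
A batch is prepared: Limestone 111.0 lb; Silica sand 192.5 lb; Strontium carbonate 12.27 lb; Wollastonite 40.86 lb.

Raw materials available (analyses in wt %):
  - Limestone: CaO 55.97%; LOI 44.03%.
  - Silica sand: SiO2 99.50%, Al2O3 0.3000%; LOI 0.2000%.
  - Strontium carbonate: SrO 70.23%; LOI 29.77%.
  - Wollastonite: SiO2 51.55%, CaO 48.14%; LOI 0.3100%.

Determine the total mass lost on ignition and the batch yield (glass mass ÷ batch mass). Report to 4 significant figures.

LOI loss = 53.04 lb; glass = 303.6 lb; yield = 85.13%

In-progress results appear, with 4-significant-digit rounding, on the page. All arithmetic keeps full precision in every operation — each reported value sees exactly one rounding — derived quantities, including LOI, glass mass, totals, the four compositions, the yield, are carried from the weighed amounts per 303.6 lb of glass at exact precision, as given in the problem or the answer.
Material-by-material LOI:
  Limestone: 111.0 × 0.4403 = 48.87 lb
  Silica sand: 192.5 × 0.002000 = 0.3850 lb
  Strontium carbonate: 12.27 × 0.2977 = 3.653 lb
  Wollastonite: 40.86 × 0.003100 = 0.1267 lb
Total LOI = 53.04 lb
Glass = batch − LOI = 356.6 − 53.04 = 303.6 lb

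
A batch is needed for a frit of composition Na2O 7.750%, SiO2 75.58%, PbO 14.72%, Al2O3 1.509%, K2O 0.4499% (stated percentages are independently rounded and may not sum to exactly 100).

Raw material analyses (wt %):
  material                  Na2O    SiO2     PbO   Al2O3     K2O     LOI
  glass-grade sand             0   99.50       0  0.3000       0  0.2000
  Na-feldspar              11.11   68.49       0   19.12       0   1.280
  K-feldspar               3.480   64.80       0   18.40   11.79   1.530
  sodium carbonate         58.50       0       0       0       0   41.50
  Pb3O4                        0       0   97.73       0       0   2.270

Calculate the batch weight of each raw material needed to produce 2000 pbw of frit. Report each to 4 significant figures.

Batch per 2000 pbw frit:
  glass-grade sand: 1427 pbw
  Na-feldspar: 62.01 pbw
  K-feldspar: 76.32 pbw
  sodium carbonate: 248.6 pbw
  Pb3O4: 301.2 pbw
Total batch = 2115 pbw; LOI loss = 114.8 pbw; yield = 94.57%

Every computation runs at exact precision in every operation; the intermediate values appear rounded off to 4 significant digits when written out. Each reported number takes a single rounding; derived quantities are carried in full precision (glass mass, five oxide percentages, the totals, ignition loss, yield) from the batch weights at 2000 pbw of glass, as they appear in either problem or answer.
Target masses of each oxide per 2000 pbw frit:
  Na2O: 7.750% × 2000 = 155.0 pbw
  SiO2: 75.58% × 2000 = 1512 pbw
  PbO: 14.72% × 2000 = 294.4 pbw
  Al2O3: 1.509% × 2000 = 30.18 pbw
  K2O: 0.4499% × 2000 = 8.998 pbw
Sums-versus-targets review using the reported weights, on the stated basis (target by target, the sums agree up to rounding of the answer):
  Na2O: 62.01·0.1111 + 76.32·0.03480 + 248.6·0.5850 = 155.0 pbw (target 155.0 pbw)
  SiO2: 1427·0.9950 + 62.01·0.6849 + 76.32·0.6480 = 1512 pbw (target 1512 pbw)
  PbO: 301.2·0.9773 = 294.4 pbw (target 294.4 pbw)
  Al2O3: 1427·0.003000 + 62.01·0.1912 + 76.32·0.1840 = 30.18 pbw (target 30.18 pbw)
  K2O: 76.32·0.1179 = 8.998 pbw (target 8.998 pbw)
Glass mass check: total charge less LOI = 2000 pbw (per-oxide target masses sum to 2000 pbw; against the stated basis, 2000 pbw — any gap is answer rounding).
Total batch = Σ batch = 2115 pbw; Σ batch·LOI gives LOI loss = 114.8 pbw; glass ÷ batch gives a yield of 94.57%.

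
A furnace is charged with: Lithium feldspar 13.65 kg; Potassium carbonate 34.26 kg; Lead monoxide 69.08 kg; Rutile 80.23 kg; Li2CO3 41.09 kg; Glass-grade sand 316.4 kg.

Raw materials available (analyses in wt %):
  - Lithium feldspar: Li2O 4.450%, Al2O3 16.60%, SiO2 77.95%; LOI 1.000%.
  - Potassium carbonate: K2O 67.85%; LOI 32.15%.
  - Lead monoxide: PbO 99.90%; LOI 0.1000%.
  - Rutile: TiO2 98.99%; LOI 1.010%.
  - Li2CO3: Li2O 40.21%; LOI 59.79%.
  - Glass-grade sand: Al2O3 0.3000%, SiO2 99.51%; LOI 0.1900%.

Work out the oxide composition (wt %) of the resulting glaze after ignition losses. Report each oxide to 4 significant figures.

Glass mass = 517.5 kg (batch 554.7 − LOI 37.20).
Composition: TiO2 15.35%, Li2O 3.310%, K2O 4.492%, Al2O3 0.6213%, PbO 13.34%, SiO2 62.90%

Every computation maintains full precision through the solve; rounding to 4 significant digits governs each mid-chain value as displayed — each reported result takes a single rounding; the derived quantities are rebuilt in full precision (the totals, ignition loss, glass mass, six oxide percentages, yield) from the batch weights at 517.5 kg of glass, as written in the problem or answer text.
Oxide-by-oxide delivered mass:
  TiO2: 80.23·0.9899 = 79.42 kg
  Li2O: 13.65·0.04450 + 41.09·0.4021 = 17.13 kg
  K2O: 34.26·0.6785 = 23.25 kg
  Al2O3: 13.65·0.1660 + 316.4·0.003000 = 3.215 kg
  PbO: 69.08·0.9990 = 69.01 kg
  SiO2: 13.65·0.7795 + 316.4·0.9951 = 325.5 kg
LOI: 13.65·0.01000 + 34.26·0.3215 + 69.08·0.001000 + 80.23·0.01010 + 41.09·0.5979 + 316.4·0.001900 = 37.20 kg
Glass mass = batch − LOI = 554.7 − 37.20 = 517.5 kg (equal to the oxide-mass sum)
each wt % is 100 × oxide ÷ glass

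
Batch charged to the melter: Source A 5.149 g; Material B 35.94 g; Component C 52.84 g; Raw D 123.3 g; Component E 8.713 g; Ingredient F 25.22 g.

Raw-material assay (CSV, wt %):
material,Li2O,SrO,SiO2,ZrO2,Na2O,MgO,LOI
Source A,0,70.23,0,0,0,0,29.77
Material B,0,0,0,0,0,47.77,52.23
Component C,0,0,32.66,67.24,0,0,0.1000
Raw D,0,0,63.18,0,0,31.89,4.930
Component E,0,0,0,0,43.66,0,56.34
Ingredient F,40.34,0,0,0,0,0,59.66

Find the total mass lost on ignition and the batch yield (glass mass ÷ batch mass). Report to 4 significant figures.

Rounding to 4 significant figures applies to every mid-chain value as displayed; all internal work runs at full float precision through every step; each reported result takes exactly one rounding; derived quantities, including the six compositions, LOI, the totals, net glass mass, the yield, are re-derived starting from the weights per 204.8 g of glass at exact precision, as they appear in the problem or answer text.
Per-material ignition loss:
  Source A: 5.149 × 0.2977 = 1.533 g
  Material B: 35.94 × 0.5223 = 18.77 g
  Component C: 52.84 × 0.001000 = 0.05284 g
  Raw D: 123.3 × 0.04930 = 6.079 g
  Component E: 8.713 × 0.5634 = 4.909 g
  Ingredient F: 25.22 × 0.5966 = 15.05 g
Total LOI = 46.39 g
Glass = batch − LOI = 251.2 − 46.39 = 204.8 g

LOI loss = 46.39 g; glass = 204.8 g; yield = 81.53%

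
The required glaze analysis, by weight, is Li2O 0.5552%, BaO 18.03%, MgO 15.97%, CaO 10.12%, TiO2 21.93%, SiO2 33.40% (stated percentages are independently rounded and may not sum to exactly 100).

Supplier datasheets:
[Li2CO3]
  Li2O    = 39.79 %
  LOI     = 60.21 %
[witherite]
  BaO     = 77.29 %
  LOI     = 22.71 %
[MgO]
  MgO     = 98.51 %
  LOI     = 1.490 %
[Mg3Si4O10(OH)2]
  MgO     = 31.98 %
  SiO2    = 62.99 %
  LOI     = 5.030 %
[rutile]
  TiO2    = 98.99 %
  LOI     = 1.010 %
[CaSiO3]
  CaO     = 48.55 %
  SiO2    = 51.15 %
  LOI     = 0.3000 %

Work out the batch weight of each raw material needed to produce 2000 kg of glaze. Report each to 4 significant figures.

Batch per 2000 kg glaze:
  Li2CO3: 27.91 kg
  witherite: 466.6 kg
  MgO: 89.86 kg
  Mg3Si4O10(OH)2: 722.0 kg
  rutile: 443.1 kg
  CaSiO3: 416.9 kg
Total batch = 2166 kg; LOI loss = 166.2 kg; yield = 92.33%

Every computation carries full float precision at all times; in-progress results are printed rounded to four significant figures alongside each step; a single rounding completes every reported figure; the derived quantities are rebuilt from the weighed amounts on 2000 kg of glass in exact precision (LOI, totals, net glass mass, yield, six oxide percentages) as written in the problem or the answer.
Per-oxide target masses for 2000 kg glaze:
  Li2O: 0.5552% × 2000 = 11.10 kg
  BaO: 18.03% × 2000 = 360.6 kg
  MgO: 15.97% × 2000 = 319.4 kg
  CaO: 10.12% × 2000 = 202.4 kg
  TiO2: 21.93% × 2000 = 438.6 kg
  SiO2: 33.40% × 2000 = 668.0 kg
Oxide-by-oxide audit working from each reported weight, relative to the basis at hand (each sum matches its target mass given rounding of the digits):
  Li2O: 27.91·0.3979 = 11.11 kg (target 11.10 kg)
  BaO: 466.6·0.7729 = 360.6 kg (target 360.6 kg)
  MgO: 89.86·0.9851 + 722.0·0.3198 = 319.4 kg (target 319.4 kg)
  CaO: 416.9·0.4855 = 202.4 kg (target 202.4 kg)
  TiO2: 443.1·0.9899 = 438.6 kg (target 438.6 kg)
  SiO2: 722.0·0.6299 + 416.9·0.5115 = 668.0 kg (target 668.0 kg)
Glass mass check: Σ batch − LOI loss = 2000 kg (per-oxide target masses sum to 2000 kg; stated basis 2000 kg — any gap is answer rounding).
Summing the batch: Σ batch = 2166 kg; LOI loss = Σ batch·LOI = 166.2 kg; yield, glass over the total, = 92.33%.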